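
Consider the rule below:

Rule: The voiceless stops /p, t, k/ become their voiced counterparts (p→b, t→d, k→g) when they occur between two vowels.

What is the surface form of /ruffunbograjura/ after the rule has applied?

ruffunbograjura

No segment of /ruffunbograjura/ meets the structural description of the rule, so the form surfaces unchanged.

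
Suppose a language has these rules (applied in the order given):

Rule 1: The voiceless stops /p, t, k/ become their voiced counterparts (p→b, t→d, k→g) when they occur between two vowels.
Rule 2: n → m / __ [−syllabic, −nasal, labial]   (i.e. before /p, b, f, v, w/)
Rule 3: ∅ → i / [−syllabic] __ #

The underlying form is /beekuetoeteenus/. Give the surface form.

Rule 1 (intervocalic voicing): /k/ is a voiceless stop between vowels /e/ and /u/, so it voices to [g]. /t/ is a voiceless stop between vowels /e/ and /o/, so it voices to [d]. /t/ is a voiceless stop between vowels /e/ and /e/, so it voices to [d]. /beekuetoeteenus/ → beeguedoedeenus.
Rule 2 (nasal place assimilation): no segment meets the environment; /beeguedoedeenus/ is unchanged.
Rule 3 (final i-epenthesis): the form ends in the consonant /s/, so [i] is inserted word-finally. /beeguedoedeenus/ → beeguedoedeenusi.

beeguedoedeenusi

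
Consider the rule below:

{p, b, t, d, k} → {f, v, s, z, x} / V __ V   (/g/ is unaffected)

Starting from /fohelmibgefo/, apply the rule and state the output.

No segment of /fohelmibgefo/ meets the structural description of the rule, so the form surfaces unchanged.

fohelmibgefo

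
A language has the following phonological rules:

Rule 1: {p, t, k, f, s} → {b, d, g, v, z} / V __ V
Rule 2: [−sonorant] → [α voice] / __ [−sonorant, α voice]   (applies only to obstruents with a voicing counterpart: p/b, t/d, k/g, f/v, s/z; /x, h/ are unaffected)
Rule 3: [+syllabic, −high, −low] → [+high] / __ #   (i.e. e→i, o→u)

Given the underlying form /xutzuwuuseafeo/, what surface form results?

xudzuwuuzeaveu

Rule 1 (intervocalic voicing): /s/ is a voiceless obstruent between vowels /u/ and /e/, so it voices to [z]. /f/ is a voiceless obstruent between vowels /a/ and /e/, so it voices to [v]. /xutzuwuuseafeo/ → xutzuwuuzeaveo.
Rule 2 (regressive voicing assimilation): /t/ precedes the voiced obstruent /z/, so it voices to [d] by assimilation. /xutzuwuuzeaveo/ → xudzuwuuzeaveo.
Rule 3 (final vowel raising): /o/ is a mid vowel in word-final position, so it raises to [u]. /xudzuwuuzeaveo/ → xudzuwuuzeaveu.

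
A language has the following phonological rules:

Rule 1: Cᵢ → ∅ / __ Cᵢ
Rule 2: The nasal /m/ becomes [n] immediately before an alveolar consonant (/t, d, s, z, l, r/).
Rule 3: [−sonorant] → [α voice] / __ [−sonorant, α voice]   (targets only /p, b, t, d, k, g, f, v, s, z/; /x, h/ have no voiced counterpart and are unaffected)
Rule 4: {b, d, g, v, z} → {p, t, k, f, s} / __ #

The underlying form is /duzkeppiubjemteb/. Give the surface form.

duskepiubjentep

Rule 1 (degemination): /pp/ is a geminate; the first /p/ deletes. /duzkeppiubjemteb/ → duzkepiubjemteb.
Rule 2 (nasal place assimilation): /m/ precedes the alveolar consonant /t/, so it assimilates in place to [n]. /duzkepiubjemteb/ → duzkepiubjenteb.
Rule 3 (regressive voicing assimilation): /z/ precedes the voiceless obstruent /k/, so it devoices to [s] by assimilation. /duzkepiubjenteb/ → duskepiubjenteb.
Rule 4 (final devoicing): /b/ is a voiced obstruent in word-final position, so it devoices to [p]. /duskepiubjenteb/ → duskepiubjentep.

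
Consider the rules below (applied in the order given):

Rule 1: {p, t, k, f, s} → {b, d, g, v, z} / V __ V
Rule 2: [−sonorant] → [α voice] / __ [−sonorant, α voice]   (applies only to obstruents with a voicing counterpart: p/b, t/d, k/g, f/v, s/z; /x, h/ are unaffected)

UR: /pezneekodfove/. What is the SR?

pezneegotfove

Rule 1 (intervocalic voicing): /k/ is a voiceless obstruent between vowels /e/ and /o/, so it voices to [g]. /pezneekodfove/ → pezneegodfove.
Rule 2 (regressive voicing assimilation): /d/ precedes the voiceless obstruent /f/, so it devoices to [t] by assimilation. /pezneegodfove/ → pezneegotfove.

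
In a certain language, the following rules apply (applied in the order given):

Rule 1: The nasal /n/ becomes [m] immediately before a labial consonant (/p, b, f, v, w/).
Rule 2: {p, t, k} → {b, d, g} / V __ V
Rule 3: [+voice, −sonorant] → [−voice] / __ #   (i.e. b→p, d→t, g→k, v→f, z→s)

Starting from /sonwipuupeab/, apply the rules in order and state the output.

somwibuubeap

Rule 1 (nasal place assimilation): /n/ precedes the labial consonant /w/, so it assimilates in place to [m]. /sonwipuupeab/ → somwipuupeab.
Rule 2 (intervocalic voicing): /p/ is a voiceless stop between vowels /i/ and /u/, so it voices to [b]. /p/ is a voiceless stop between vowels /u/ and /e/, so it voices to [b]. /somwipuupeab/ → somwibuubeab.
Rule 3 (final devoicing): /b/ is a voiced obstruent in word-final position, so it devoices to [p]. /somwibuubeab/ → somwibuubeap.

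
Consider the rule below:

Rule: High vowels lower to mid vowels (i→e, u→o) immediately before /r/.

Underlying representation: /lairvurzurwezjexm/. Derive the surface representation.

laervorzorwezjexm

/i/ is a high vowel immediately before /r/, so it lowers to [e].
/u/ is a high vowel immediately before /r/, so it lowers to [o].
/u/ is a high vowel immediately before /r/, so it lowers to [o].
Surface form: [laervorzorwezjexm].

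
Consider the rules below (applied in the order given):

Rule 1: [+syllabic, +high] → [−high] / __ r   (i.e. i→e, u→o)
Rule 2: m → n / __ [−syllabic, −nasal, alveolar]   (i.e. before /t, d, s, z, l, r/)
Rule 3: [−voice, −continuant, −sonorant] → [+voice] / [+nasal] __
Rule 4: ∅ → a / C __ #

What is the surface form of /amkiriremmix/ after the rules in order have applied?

amgereremmixa

Rule 1 (pre-rhotic lowering): /i/ is a high vowel immediately before /r/, so it lowers to [e]. /i/ is a high vowel immediately before /r/, so it lowers to [e]. /amkiriremmix/ → amkereremmix.
Rule 2 (nasal place assimilation): no segment meets the environment; /amkereremmix/ is unchanged.
Rule 3 (post-nasal voicing): /k/ is a voiceless stop immediately after the nasal /m/, so it voices to [g]. /amkereremmix/ → amgereremmix.
Rule 4 (final a-epenthesis): the form ends in the consonant /x/, so [a] is inserted word-finally. /amgereremmix/ → amgereremmixa.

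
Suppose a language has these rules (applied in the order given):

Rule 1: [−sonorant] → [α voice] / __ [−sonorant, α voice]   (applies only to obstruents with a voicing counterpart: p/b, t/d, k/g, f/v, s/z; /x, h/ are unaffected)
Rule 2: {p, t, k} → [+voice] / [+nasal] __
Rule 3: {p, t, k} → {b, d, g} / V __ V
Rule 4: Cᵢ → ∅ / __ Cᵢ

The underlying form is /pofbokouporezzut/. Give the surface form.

Rule 1 (regressive voicing assimilation): /f/ precedes the voiced obstruent /b/, so it voices to [v] by assimilation. /pofbokouporezzut/ → povbokouporezzut.
Rule 2 (post-nasal voicing): no segment meets the environment; /povbokouporezzut/ is unchanged.
Rule 3 (intervocalic voicing): /k/ is a voiceless stop between vowels /o/ and /o/, so it voices to [g]. /p/ is a voiceless stop between vowels /u/ and /o/, so it voices to [b]. /povbokouporezzut/ → povbogouborezzut.
Rule 4 (degemination): /zz/ is a geminate; the first /z/ deletes. /povbogouborezzut/ → povbogouborezut.

povbogouborezut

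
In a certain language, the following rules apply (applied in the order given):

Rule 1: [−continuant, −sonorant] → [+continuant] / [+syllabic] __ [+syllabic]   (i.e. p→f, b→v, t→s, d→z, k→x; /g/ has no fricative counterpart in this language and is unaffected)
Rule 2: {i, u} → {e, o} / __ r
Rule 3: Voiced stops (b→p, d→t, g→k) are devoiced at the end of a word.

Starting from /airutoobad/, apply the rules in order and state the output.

aerusoovat

Rule 1 (intervocalic spirantization): /t/ is a stop between vowels /u/ and /o/, so it spirantizes to the fricative [s]. /b/ is a stop between vowels /o/ and /a/, so it spirantizes to the fricative [v]. /airutoobad/ → airusoovad.
Rule 2 (pre-rhotic lowering): /i/ is a high vowel immediately before /r/, so it lowers to [e]. /airusoovad/ → aerusoovad.
Rule 3 (final devoicing): /d/ is a voiced stop in word-final position, so it devoices to [t]. /aerusoovad/ → aerusoovat.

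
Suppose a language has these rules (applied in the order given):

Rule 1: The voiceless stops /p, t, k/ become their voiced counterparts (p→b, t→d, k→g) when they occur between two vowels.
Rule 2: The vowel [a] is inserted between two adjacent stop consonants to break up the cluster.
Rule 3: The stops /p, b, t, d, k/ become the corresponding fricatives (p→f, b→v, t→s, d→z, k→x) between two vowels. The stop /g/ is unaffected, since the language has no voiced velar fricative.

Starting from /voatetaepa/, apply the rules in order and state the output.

voazezaeva

Rule 1 (intervocalic voicing): /t/ is a voiceless stop between vowels /a/ and /e/, so it voices to [d]. /t/ is a voiceless stop between vowels /e/ and /a/, so it voices to [d]. /p/ is a voiceless stop between vowels /e/ and /a/, so it voices to [b]. /voatetaepa/ → voadedaeba.
Rule 2 (stop-cluster a-epenthesis): no segment meets the environment; /voadedaeba/ is unchanged.
Rule 3 (intervocalic spirantization): /d/ is a stop between vowels /a/ and /e/, so it spirantizes to the fricative [z]. /d/ is a stop between vowels /e/ and /a/, so it spirantizes to the fricative [z]. /b/ is a stop between vowels /e/ and /a/, so it spirantizes to the fricative [v]. /voadedaeba/ → voazezaeva.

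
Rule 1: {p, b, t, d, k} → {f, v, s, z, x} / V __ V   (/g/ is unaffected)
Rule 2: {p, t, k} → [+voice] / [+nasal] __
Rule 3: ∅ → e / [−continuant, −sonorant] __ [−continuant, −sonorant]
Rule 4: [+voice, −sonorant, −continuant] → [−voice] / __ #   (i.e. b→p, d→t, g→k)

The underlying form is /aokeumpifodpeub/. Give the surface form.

aoxeumbifodepeup

Rule 1 (intervocalic spirantization): /k/ is a stop between vowels /o/ and /e/, so it spirantizes to the fricative [x]. /aokeumpifodpeub/ → aoxeumpifodpeub.
Rule 2 (post-nasal voicing): /p/ is a voiceless stop immediately after the nasal /m/, so it voices to [b]. /aoxeumpifodpeub/ → aoxeumbifodpeub.
Rule 3 (stop-cluster e-epenthesis): /d/ and /p/ form a stop–stop cluster, so [e] is inserted between them. /aoxeumbifodpeub/ → aoxeumbifodepeub.
Rule 4 (final devoicing): /b/ is a voiced stop in word-final position, so it devoices to [p]. /aoxeumbifodepeub/ → aoxeumbifodepeup.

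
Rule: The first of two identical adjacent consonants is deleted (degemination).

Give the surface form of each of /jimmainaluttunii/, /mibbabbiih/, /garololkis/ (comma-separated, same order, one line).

jimainalutunii, mibabiih, garololkis

/jimmainaluttunii/: /mm/ is a geminate; the first /m/ deletes. /tt/ is a geminate; the first /t/ deletes. → [jimainalutunii].
/mibbabbiih/: /bb/ is a geminate; the first /b/ deletes. /bb/ is a geminate; the first /b/ deletes. → [mibabiih].
/garololkis/: the rule's environment is not met; surfaces unchanged as [garololkis].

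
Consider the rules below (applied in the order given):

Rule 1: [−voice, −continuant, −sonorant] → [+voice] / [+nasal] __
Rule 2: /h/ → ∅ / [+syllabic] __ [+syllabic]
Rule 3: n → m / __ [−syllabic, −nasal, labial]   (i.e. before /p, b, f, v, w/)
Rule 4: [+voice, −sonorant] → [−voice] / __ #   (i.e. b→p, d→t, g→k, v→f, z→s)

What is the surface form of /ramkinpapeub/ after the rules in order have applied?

ramgimbapeup

Rule 1 (post-nasal voicing): /k/ is a voiceless stop immediately after the nasal /m/, so it voices to [g]. /p/ is a voiceless stop immediately after the nasal /n/, so it voices to [b]. /ramkinpapeub/ → ramginbapeub.
Rule 2 (intervocalic h-deletion): no segment meets the environment; /ramginbapeub/ is unchanged.
Rule 3 (nasal place assimilation): /n/ precedes the labial consonant /b/, so it assimilates in place to [m]. /ramginbapeub/ → ramgimbapeub.
Rule 4 (final devoicing): /b/ is a voiced obstruent in word-final position, so it devoices to [p]. /ramgimbapeub/ → ramgimbapeup.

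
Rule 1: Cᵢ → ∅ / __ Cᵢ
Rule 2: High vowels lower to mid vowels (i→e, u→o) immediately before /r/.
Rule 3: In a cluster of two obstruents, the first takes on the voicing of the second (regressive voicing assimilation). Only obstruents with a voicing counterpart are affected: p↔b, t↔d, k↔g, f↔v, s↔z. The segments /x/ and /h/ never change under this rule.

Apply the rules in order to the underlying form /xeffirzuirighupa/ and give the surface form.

Rule 1 (degemination): /ff/ is a geminate; the first /f/ deletes. /xeffirzuirighupa/ → xefirzuirighupa.
Rule 2 (pre-rhotic lowering): /i/ is a high vowel immediately before /r/, so it lowers to [e]. /i/ is a high vowel immediately before /r/, so it lowers to [e]. /xefirzuirighupa/ → xeferzuerighupa.
Rule 3 (regressive voicing assimilation): /g/ precedes the voiceless obstruent /h/, so it devoices to [k] by assimilation. /xeferzuerighupa/ → xeferzuerikhupa.

xeferzuerikhupa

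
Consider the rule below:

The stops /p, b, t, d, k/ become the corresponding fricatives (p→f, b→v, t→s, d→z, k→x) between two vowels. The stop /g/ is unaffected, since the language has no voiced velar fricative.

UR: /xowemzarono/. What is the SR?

xowemzarono

No segment of /xowemzarono/ meets the structural description of the rule, so the form surfaces unchanged.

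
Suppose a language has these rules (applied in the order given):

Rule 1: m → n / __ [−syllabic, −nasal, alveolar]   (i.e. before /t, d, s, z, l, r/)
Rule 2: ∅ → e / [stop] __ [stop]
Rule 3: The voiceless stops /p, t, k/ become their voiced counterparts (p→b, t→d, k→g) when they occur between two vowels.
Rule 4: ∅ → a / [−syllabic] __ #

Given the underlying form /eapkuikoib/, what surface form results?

eabeguigoiba

Rule 1 (nasal place assimilation): no segment meets the environment; /eapkuikoib/ is unchanged.
Rule 2 (stop-cluster e-epenthesis): /p/ and /k/ form a stop–stop cluster, so [e] is inserted between them. /eapkuikoib/ → eapekuikoib.
Rule 3 (intervocalic voicing): /p/ is a voiceless stop between vowels /a/ and /e/, so it voices to [b]. /k/ is a voiceless stop between vowels /e/ and /u/, so it voices to [g]. /k/ is a voiceless stop between vowels /i/ and /o/, so it voices to [g]. /eapekuikoib/ → eabeguigoib.
Rule 4 (final a-epenthesis): the form ends in the consonant /b/, so [a] is inserted word-finally. /eabeguigoib/ → eabeguigoiba.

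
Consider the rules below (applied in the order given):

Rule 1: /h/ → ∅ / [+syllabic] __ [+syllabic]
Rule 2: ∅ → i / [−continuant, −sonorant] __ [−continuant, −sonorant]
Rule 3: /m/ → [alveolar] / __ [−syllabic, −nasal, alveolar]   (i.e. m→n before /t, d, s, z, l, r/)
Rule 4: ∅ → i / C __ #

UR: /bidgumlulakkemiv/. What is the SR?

bidigunlulakikemivi

Rule 1 (intervocalic h-deletion): no segment meets the environment; /bidgumlulakkemiv/ is unchanged.
Rule 2 (stop-cluster i-epenthesis): /d/ and /g/ form a stop–stop cluster, so [i] is inserted between them. /k/ and /k/ form a stop–stop cluster, so [i] is inserted between them. /bidgumlulakkemiv/ → bidigumlulakikemiv.
Rule 3 (nasal place assimilation): /m/ precedes the alveolar consonant /l/, so it assimilates in place to [n]. /bidigumlulakikemiv/ → bidigunlulakikemiv.
Rule 4 (final i-epenthesis): the form ends in the consonant /v/, so [i] is inserted word-finally. /bidigunlulakikemiv/ → bidigunlulakikemivi.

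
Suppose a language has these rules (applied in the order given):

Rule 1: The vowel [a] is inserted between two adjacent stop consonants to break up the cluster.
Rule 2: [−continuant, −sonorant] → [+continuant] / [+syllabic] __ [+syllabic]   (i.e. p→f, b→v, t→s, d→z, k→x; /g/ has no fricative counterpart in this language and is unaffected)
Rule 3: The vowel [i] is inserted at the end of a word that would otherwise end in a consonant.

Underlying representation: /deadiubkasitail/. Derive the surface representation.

deaziuvaxasisaili

Rule 1 (stop-cluster a-epenthesis): /b/ and /k/ form a stop–stop cluster, so [a] is inserted between them. /deadiubkasitail/ → deadiubakasitail.
Rule 2 (intervocalic spirantization): /d/ is a stop between vowels /a/ and /i/, so it spirantizes to the fricative [z]. /b/ is a stop between vowels /u/ and /a/, so it spirantizes to the fricative [v]. /k/ is a stop between vowels /a/ and /a/, so it spirantizes to the fricative [x]. /t/ is a stop between vowels /i/ and /a/, so it spirantizes to the fricative [s]. /deadiubakasitail/ → deaziuvaxasisail.
Rule 3 (final i-epenthesis): the form ends in the consonant /l/, so [i] is inserted word-finally. /deaziuvaxasisail/ → deaziuvaxasisaili.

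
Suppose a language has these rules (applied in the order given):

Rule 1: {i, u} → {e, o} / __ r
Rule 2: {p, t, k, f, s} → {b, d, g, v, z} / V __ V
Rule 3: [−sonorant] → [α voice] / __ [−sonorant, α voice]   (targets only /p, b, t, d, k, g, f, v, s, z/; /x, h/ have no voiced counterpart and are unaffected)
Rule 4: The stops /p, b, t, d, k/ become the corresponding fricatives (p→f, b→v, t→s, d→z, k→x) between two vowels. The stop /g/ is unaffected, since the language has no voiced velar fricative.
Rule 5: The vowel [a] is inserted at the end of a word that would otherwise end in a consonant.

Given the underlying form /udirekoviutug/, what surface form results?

uzeregoviuzuga

Rule 1 (pre-rhotic lowering): /i/ is a high vowel immediately before /r/, so it lowers to [e]. /udirekoviutug/ → uderekoviutug.
Rule 2 (intervocalic voicing): /k/ is a voiceless obstruent between vowels /e/ and /o/, so it voices to [g]. /t/ is a voiceless obstruent between vowels /u/ and /u/, so it voices to [d]. /uderekoviutug/ → uderegoviudug.
Rule 3 (regressive voicing assimilation): no segment meets the environment; /uderegoviudug/ is unchanged.
Rule 4 (intervocalic spirantization): /d/ is a stop between vowels /u/ and /e/, so it spirantizes to the fricative [z]. /d/ is a stop between vowels /u/ and /u/, so it spirantizes to the fricative [z]. /uderegoviudug/ → uzeregoviuzug.
Rule 5 (final a-epenthesis): the form ends in the consonant /g/, so [a] is inserted word-finally. /uzeregoviuzug/ → uzeregoviuzuga.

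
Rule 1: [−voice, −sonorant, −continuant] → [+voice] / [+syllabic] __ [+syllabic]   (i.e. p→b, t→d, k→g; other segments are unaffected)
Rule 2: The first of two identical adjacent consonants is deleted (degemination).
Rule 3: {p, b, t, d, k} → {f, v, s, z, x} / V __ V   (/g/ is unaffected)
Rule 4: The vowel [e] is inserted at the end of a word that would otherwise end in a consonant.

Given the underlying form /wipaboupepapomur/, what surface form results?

wivavouvevavomure

Rule 1 (intervocalic voicing): /p/ is a voiceless stop between vowels /i/ and /a/, so it voices to [b]. /p/ is a voiceless stop between vowels /u/ and /e/, so it voices to [b]. /p/ is a voiceless stop between vowels /e/ and /a/, so it voices to [b]. /p/ is a voiceless stop between vowels /a/ and /o/, so it voices to [b]. /wipaboupepapomur/ → wibaboubebabomur.
Rule 2 (degemination): no segment meets the environment; /wibaboubebabomur/ is unchanged.
Rule 3 (intervocalic spirantization): /b/ is a stop between vowels /i/ and /a/, so it spirantizes to the fricative [v]. /b/ is a stop between vowels /a/ and /o/, so it spirantizes to the fricative [v]. /b/ is a stop between vowels /u/ and /e/, so it spirantizes to the fricative [v]. /b/ is a stop between vowels /e/ and /a/, so it spirantizes to the fricative [v]. /b/ is a stop between vowels /a/ and /o/, so it spirantizes to the fricative [v]. /wibaboubebabomur/ → wivavouvevavomur.
Rule 4 (final e-epenthesis): the form ends in the consonant /r/, so [e] is inserted word-finally. /wivavouvevavomur/ → wivavouvevavomure.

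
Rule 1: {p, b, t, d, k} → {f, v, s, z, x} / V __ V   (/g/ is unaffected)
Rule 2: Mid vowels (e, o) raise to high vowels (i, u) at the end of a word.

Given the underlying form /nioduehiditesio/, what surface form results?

Rule 1 (intervocalic spirantization): /d/ is a stop between vowels /o/ and /u/, so it spirantizes to the fricative [z]. /d/ is a stop between vowels /i/ and /i/, so it spirantizes to the fricative [z]. /t/ is a stop between vowels /i/ and /e/, so it spirantizes to the fricative [s]. /nioduehiditesio/ → niozuehizisesio.
Rule 2 (final vowel raising): /o/ is a mid vowel in word-final position, so it raises to [u]. /niozuehizisesio/ → niozuehizisesiu.

niozuehizisesiu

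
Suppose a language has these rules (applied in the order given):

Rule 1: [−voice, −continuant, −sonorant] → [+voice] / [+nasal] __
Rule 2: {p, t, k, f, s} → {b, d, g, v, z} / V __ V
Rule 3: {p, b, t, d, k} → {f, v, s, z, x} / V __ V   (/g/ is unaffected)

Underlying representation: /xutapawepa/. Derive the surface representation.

Rule 1 (post-nasal voicing): no segment meets the environment; /xutapawepa/ is unchanged.
Rule 2 (intervocalic voicing): /t/ is a voiceless obstruent between vowels /u/ and /a/, so it voices to [d]. /p/ is a voiceless obstruent between vowels /a/ and /a/, so it voices to [b]. /p/ is a voiceless obstruent between vowels /e/ and /a/, so it voices to [b]. /xutapawepa/ → xudabaweba.
Rule 3 (intervocalic spirantization): /d/ is a stop between vowels /u/ and /a/, so it spirantizes to the fricative [z]. /b/ is a stop between vowels /a/ and /a/, so it spirantizes to the fricative [v]. /b/ is a stop between vowels /e/ and /a/, so it spirantizes to the fricative [v]. /xudabaweba/ → xuzavaweva.

xuzavaweva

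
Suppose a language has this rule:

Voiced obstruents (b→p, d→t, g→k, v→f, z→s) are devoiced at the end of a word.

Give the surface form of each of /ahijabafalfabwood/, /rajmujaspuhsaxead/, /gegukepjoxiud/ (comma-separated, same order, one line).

/ahijabafalfabwood/: /d/ is a voiced obstruent in word-final position, so it devoices to [t]. → [ahijabafalfabwoot].
/rajmujaspuhsaxead/: /d/ is a voiced obstruent in word-final position, so it devoices to [t]. → [rajmujaspuhsaxeat].
/gegukepjoxiud/: /d/ is a voiced obstruent in word-final position, so it devoices to [t]. → [gegukepjoxiut].

ahijabafalfabwoot, rajmujaspuhsaxeat, gegukepjoxiut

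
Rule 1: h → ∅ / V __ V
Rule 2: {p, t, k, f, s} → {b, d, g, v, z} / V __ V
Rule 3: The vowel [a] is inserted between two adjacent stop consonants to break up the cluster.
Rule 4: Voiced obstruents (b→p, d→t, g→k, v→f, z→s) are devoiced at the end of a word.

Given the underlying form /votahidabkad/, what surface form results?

vodaidabakat

Rule 1 (intervocalic h-deletion): /h/ occurs between vowels /a/ and /i/, so it deletes. /votahidabkad/ → votaidabkad.
Rule 2 (intervocalic voicing): /t/ is a voiceless obstruent between vowels /o/ and /a/, so it voices to [d]. /votaidabkad/ → vodaidabkad.
Rule 3 (stop-cluster a-epenthesis): /b/ and /k/ form a stop–stop cluster, so [a] is inserted between them. /vodaidabkad/ → vodaidabakad.
Rule 4 (final devoicing): /d/ is a voiced obstruent in word-final position, so it devoices to [t]. /vodaidabakad/ → vodaidabakat.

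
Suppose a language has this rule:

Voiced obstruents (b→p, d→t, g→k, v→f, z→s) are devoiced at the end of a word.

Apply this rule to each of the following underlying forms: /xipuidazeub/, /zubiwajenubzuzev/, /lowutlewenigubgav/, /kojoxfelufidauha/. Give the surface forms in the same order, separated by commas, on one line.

xipuidazeup, zubiwajenubzuzef, lowutlewenigubgaf, kojoxfelufidauha

/xipuidazeub/: /b/ is a voiced obstruent in word-final position, so it devoices to [p]. → [xipuidazeup].
/zubiwajenubzuzev/: /v/ is a voiced obstruent in word-final position, so it devoices to [f]. → [zubiwajenubzuzef].
/lowutlewenigubgav/: /v/ is a voiced obstruent in word-final position, so it devoices to [f]. → [lowutlewenigubgaf].
/kojoxfelufidauha/: the rule's environment is not met; surfaces unchanged as [kojoxfelufidauha].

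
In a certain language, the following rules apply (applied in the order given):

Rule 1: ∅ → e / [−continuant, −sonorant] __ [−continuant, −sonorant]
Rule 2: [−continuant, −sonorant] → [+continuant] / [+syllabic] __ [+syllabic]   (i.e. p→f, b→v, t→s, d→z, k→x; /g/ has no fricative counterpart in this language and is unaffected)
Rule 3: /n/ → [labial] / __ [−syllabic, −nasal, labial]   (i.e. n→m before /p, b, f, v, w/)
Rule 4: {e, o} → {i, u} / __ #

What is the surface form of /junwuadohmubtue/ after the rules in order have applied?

Rule 1 (stop-cluster e-epenthesis): /b/ and /t/ form a stop–stop cluster, so [e] is inserted between them. /junwuadohmubtue/ → junwuadohmubetue.
Rule 2 (intervocalic spirantization): /d/ is a stop between vowels /a/ and /o/, so it spirantizes to the fricative [z]. /b/ is a stop between vowels /u/ and /e/, so it spirantizes to the fricative [v]. /t/ is a stop between vowels /e/ and /u/, so it spirantizes to the fricative [s]. /junwuadohmubetue/ → junwuazohmuvesue.
Rule 3 (nasal place assimilation): /n/ precedes the labial consonant /w/, so it assimilates in place to [m]. /junwuazohmuvesue/ → jumwuazohmuvesue.
Rule 4 (final vowel raising): /e/ is a mid vowel in word-final position, so it raises to [i]. /jumwuazohmuvesue/ → jumwuazohmuvesui.

jumwuazohmuvesui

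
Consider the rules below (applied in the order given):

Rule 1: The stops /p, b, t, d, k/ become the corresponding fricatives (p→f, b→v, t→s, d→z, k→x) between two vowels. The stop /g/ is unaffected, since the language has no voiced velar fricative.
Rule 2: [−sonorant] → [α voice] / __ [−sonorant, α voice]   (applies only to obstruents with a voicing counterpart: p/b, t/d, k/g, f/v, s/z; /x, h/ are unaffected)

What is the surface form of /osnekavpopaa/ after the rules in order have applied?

Rule 1 (intervocalic spirantization): /k/ is a stop between vowels /e/ and /a/, so it spirantizes to the fricative [x]. /p/ is a stop between vowels /o/ and /a/, so it spirantizes to the fricative [f]. /osnekavpopaa/ → osnexavpofaa.
Rule 2 (regressive voicing assimilation): /v/ precedes the voiceless obstruent /p/, so it devoices to [f] by assimilation. /osnexavpofaa/ → osnexafpofaa.

osnexafpofaa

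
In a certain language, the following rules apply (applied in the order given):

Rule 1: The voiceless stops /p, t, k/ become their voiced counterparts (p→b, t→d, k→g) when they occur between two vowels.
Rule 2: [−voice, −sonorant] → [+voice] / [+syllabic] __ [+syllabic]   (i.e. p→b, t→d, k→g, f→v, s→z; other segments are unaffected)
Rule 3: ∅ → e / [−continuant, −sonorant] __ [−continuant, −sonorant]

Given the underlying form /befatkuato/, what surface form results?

Rule 1 (intervocalic voicing): /t/ is a voiceless stop between vowels /a/ and /o/, so it voices to [d]. /befatkuato/ → befatkuado.
Rule 2 (intervocalic voicing): /f/ is a voiceless obstruent between vowels /e/ and /a/, so it voices to [v]. /befatkuado/ → bevatkuado.
Rule 3 (stop-cluster e-epenthesis): /t/ and /k/ form a stop–stop cluster, so [e] is inserted between them. /bevatkuado/ → bevatekuado.

bevatekuado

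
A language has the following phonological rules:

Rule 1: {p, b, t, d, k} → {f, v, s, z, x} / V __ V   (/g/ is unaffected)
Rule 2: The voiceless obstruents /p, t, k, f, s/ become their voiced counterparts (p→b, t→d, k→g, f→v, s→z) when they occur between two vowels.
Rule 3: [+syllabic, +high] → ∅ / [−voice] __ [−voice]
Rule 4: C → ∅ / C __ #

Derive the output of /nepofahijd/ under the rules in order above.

nevovahij

Rule 1 (intervocalic spirantization): /p/ is a stop between vowels /e/ and /o/, so it spirantizes to the fricative [f]. /nepofahijd/ → nefofahijd.
Rule 2 (intervocalic voicing): /f/ is a voiceless obstruent between vowels /e/ and /o/, so it voices to [v]. /f/ is a voiceless obstruent between vowels /o/ and /a/, so it voices to [v]. /nefofahijd/ → nevovahijd.
Rule 3 (high vowel syncope): no segment meets the environment; /nevovahijd/ is unchanged.
Rule 4 (final cluster simplification): /d/ is the second consonant of a word-final cluster /jd/, so it deletes. /nevovahijd/ → nevovahij.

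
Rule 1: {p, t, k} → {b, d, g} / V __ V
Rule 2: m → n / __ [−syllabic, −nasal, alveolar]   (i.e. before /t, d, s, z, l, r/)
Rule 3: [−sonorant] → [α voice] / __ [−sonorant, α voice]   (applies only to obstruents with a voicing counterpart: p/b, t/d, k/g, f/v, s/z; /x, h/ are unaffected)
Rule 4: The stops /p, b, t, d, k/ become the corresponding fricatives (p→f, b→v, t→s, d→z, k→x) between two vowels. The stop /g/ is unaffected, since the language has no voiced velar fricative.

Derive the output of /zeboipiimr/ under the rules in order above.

zevoiviinr

Rule 1 (intervocalic voicing): /p/ is a voiceless stop between vowels /i/ and /i/, so it voices to [b]. /zeboipiimr/ → zeboibiimr.
Rule 2 (nasal place assimilation): /m/ precedes the alveolar consonant /r/, so it assimilates in place to [n]. /zeboibiimr/ → zeboibiinr.
Rule 3 (regressive voicing assimilation): no segment meets the environment; /zeboibiinr/ is unchanged.
Rule 4 (intervocalic spirantization): /b/ is a stop between vowels /e/ and /o/, so it spirantizes to the fricative [v]. /b/ is a stop between vowels /i/ and /i/, so it spirantizes to the fricative [v]. /zeboibiinr/ → zevoiviinr.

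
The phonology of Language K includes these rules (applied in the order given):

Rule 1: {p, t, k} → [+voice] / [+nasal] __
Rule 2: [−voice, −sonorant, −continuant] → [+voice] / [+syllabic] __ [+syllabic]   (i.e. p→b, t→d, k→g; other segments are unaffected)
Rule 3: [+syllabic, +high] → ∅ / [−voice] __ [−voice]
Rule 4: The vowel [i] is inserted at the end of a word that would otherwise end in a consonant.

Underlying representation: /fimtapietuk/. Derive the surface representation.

fimdabieduki

Rule 1 (post-nasal voicing): /t/ is a voiceless stop immediately after the nasal /m/, so it voices to [d]. /fimtapietuk/ → fimdapietuk.
Rule 2 (intervocalic voicing): /p/ is a voiceless stop between vowels /a/ and /i/, so it voices to [b]. /t/ is a voiceless stop between vowels /e/ and /u/, so it voices to [d]. /fimdapietuk/ → fimdabieduk.
Rule 3 (high vowel syncope): no segment meets the environment; /fimdabieduk/ is unchanged.
Rule 4 (final i-epenthesis): the form ends in the consonant /k/, so [i] is inserted word-finally. /fimdabieduk/ → fimdabieduki.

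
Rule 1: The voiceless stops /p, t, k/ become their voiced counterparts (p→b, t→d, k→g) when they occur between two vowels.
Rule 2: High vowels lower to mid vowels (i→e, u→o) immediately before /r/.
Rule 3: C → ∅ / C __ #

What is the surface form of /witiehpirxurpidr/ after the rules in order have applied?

Rule 1 (intervocalic voicing): /t/ is a voiceless stop between vowels /i/ and /i/, so it voices to [d]. /witiehpirxurpidr/ → widiehpirxurpidr.
Rule 2 (pre-rhotic lowering): /i/ is a high vowel immediately before /r/, so it lowers to [e]. /u/ is a high vowel immediately before /r/, so it lowers to [o]. /widiehpirxurpidr/ → widiehperxorpidr.
Rule 3 (final cluster simplification): /r/ is the second consonant of a word-final cluster /dr/, so it deletes. /widiehperxorpidr/ → widiehperxorpid.

widiehperxorpid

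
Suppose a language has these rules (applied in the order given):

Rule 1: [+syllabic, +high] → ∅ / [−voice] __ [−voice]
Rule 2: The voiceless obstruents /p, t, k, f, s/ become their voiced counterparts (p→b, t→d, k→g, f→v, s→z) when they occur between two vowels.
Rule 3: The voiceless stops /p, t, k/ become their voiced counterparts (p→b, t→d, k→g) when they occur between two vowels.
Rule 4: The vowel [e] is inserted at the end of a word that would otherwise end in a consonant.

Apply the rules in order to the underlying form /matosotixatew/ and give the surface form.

madozotxadewe

Rule 1 (high vowel syncope): /i/ is a high vowel flanked by voiceless consonants /t/ and /x/, so it deletes. /matosotixatew/ → matosotxatew.
Rule 2 (intervocalic voicing): /t/ is a voiceless obstruent between vowels /a/ and /o/, so it voices to [d]. /s/ is a voiceless obstruent between vowels /o/ and /o/, so it voices to [z]. /t/ is a voiceless obstruent between vowels /a/ and /e/, so it voices to [d]. /matosotxatew/ → madozotxadew.
Rule 3 (intervocalic voicing): no segment meets the environment; /madozotxadew/ is unchanged.
Rule 4 (final e-epenthesis): the form ends in the consonant /w/, so [e] is inserted word-finally. /madozotxadew/ → madozotxadewe.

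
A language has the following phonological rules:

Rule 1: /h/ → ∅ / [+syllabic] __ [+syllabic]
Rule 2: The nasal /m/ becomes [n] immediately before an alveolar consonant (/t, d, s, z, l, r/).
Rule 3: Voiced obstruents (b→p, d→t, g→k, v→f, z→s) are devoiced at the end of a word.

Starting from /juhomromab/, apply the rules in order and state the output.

juonromap

Rule 1 (intervocalic h-deletion): /h/ occurs between vowels /u/ and /o/, so it deletes. /juhomromab/ → juomromab.
Rule 2 (nasal place assimilation): /m/ precedes the alveolar consonant /r/, so it assimilates in place to [n]. /juomromab/ → juonromab.
Rule 3 (final devoicing): /b/ is a voiced obstruent in word-final position, so it devoices to [p]. /juonromab/ → juonromap.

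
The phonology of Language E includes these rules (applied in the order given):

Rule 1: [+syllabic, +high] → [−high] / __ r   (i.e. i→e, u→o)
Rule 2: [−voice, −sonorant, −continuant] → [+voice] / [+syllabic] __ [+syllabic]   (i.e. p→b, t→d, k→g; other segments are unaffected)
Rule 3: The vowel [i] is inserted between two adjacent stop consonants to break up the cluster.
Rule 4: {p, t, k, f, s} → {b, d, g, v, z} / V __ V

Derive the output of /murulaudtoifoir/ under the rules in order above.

Rule 1 (pre-rhotic lowering): /u/ is a high vowel immediately before /r/, so it lowers to [o]. /i/ is a high vowel immediately before /r/, so it lowers to [e]. /murulaudtoifoir/ → morulaudtoifoer.
Rule 2 (intervocalic voicing): no segment meets the environment; /morulaudtoifoer/ is unchanged.
Rule 3 (stop-cluster i-epenthesis): /d/ and /t/ form a stop–stop cluster, so [i] is inserted between them. /morulaudtoifoer/ → morulauditoifoer.
Rule 4 (intervocalic voicing): /t/ is a voiceless obstruent between vowels /i/ and /o/, so it voices to [d]. /f/ is a voiceless obstruent between vowels /i/ and /o/, so it voices to [v]. /morulauditoifoer/ → morulaudidoivoer.

morulaudidoivoer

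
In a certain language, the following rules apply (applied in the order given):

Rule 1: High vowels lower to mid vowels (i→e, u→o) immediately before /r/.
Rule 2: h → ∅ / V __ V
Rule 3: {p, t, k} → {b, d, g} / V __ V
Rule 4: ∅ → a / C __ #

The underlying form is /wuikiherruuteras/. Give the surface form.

Rule 1 (pre-rhotic lowering): no segment meets the environment; /wuikiherruuteras/ is unchanged.
Rule 2 (intervocalic h-deletion): /h/ occurs between vowels /i/ and /e/, so it deletes. /wuikiherruuteras/ → wuikierruuteras.
Rule 3 (intervocalic voicing): /k/ is a voiceless stop between vowels /i/ and /i/, so it voices to [g]. /t/ is a voiceless stop between vowels /u/ and /e/, so it voices to [d]. /wuikierruuteras/ → wuigierruuderas.
Rule 4 (final a-epenthesis): the form ends in the consonant /s/, so [a] is inserted word-finally. /wuigierruuderas/ → wuigierruuderasa.

wuigierruuderasa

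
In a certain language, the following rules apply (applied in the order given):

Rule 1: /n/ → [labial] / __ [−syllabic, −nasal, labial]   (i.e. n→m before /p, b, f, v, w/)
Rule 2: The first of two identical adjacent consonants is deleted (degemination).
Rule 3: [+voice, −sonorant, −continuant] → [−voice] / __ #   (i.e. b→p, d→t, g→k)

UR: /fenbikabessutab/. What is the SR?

fembikabesutap

Rule 1 (nasal place assimilation): /n/ precedes the labial consonant /b/, so it assimilates in place to [m]. /fenbikabessutab/ → fembikabessutab.
Rule 2 (degemination): /ss/ is a geminate; the first /s/ deletes. /fembikabessutab/ → fembikabesutab.
Rule 3 (final devoicing): /b/ is a voiced stop in word-final position, so it devoices to [p]. /fembikabesutab/ → fembikabesutap.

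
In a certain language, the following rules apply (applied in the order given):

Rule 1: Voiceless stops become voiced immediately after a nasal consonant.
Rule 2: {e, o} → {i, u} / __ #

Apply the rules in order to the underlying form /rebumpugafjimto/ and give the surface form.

Rule 1 (post-nasal voicing): /p/ is a voiceless stop immediately after the nasal /m/, so it voices to [b]. /t/ is a voiceless stop immediately after the nasal /m/, so it voices to [d]. /rebumpugafjimto/ → rebumbugafjimdo.
Rule 2 (final vowel raising): /o/ is a mid vowel in word-final position, so it raises to [u]. /rebumbugafjimdo/ → rebumbugafjimdu.

rebumbugafjimdu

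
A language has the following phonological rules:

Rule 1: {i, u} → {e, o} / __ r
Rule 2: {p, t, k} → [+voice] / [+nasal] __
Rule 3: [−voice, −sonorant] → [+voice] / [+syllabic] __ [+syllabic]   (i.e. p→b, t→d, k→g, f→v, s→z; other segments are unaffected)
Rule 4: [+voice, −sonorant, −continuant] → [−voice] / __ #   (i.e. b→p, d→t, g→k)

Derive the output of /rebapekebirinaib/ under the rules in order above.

rebabegeberinaip

Rule 1 (pre-rhotic lowering): /i/ is a high vowel immediately before /r/, so it lowers to [e]. /rebapekebirinaib/ → rebapekeberinaib.
Rule 2 (post-nasal voicing): no segment meets the environment; /rebapekeberinaib/ is unchanged.
Rule 3 (intervocalic voicing): /p/ is a voiceless obstruent between vowels /a/ and /e/, so it voices to [b]. /k/ is a voiceless obstruent between vowels /e/ and /e/, so it voices to [g]. /rebapekeberinaib/ → rebabegeberinaib.
Rule 4 (final devoicing): /b/ is a voiced stop in word-final position, so it devoices to [p]. /rebabegeberinaib/ → rebabegeberinaip.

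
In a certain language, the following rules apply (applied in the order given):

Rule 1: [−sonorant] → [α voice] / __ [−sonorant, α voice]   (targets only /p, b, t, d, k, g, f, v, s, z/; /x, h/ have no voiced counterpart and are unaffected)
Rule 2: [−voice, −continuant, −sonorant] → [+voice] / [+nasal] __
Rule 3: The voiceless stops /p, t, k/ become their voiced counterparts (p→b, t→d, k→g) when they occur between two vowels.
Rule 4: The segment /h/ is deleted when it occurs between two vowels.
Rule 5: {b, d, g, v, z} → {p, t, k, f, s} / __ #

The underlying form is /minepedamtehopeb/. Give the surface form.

minebedamdeobep

Rule 1 (regressive voicing assimilation): no segment meets the environment; /minepedamtehopeb/ is unchanged.
Rule 2 (post-nasal voicing): /t/ is a voiceless stop immediately after the nasal /m/, so it voices to [d]. /minepedamtehopeb/ → minepedamdehopeb.
Rule 3 (intervocalic voicing): /p/ is a voiceless stop between vowels /e/ and /e/, so it voices to [b]. /p/ is a voiceless stop between vowels /o/ and /e/, so it voices to [b]. /minepedamdehopeb/ → minebedamdehobeb.
Rule 4 (intervocalic h-deletion): /h/ occurs between vowels /e/ and /o/, so it deletes. /minebedamdehobeb/ → minebedamdeobeb.
Rule 5 (final devoicing): /b/ is a voiced obstruent in word-final position, so it devoices to [p]. /minebedamdeobeb/ → minebedamdeobep.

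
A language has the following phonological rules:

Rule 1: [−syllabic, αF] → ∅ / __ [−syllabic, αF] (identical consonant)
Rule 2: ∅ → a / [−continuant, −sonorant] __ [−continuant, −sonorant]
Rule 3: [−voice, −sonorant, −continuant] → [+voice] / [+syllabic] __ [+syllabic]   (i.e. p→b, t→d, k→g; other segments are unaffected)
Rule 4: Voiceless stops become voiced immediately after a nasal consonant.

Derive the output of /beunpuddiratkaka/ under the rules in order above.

beunbudiradagaga

Rule 1 (degemination): /dd/ is a geminate; the first /d/ deletes. /beunpuddiratkaka/ → beunpudiratkaka.
Rule 2 (stop-cluster a-epenthesis): /t/ and /k/ form a stop–stop cluster, so [a] is inserted between them. /beunpudiratkaka/ → beunpudiratakaka.
Rule 3 (intervocalic voicing): /t/ is a voiceless stop between vowels /a/ and /a/, so it voices to [d]. /k/ is a voiceless stop between vowels /a/ and /a/, so it voices to [g]. /k/ is a voiceless stop between vowels /a/ and /a/, so it voices to [g]. /beunpudiratakaka/ → beunpudiradagaga.
Rule 4 (post-nasal voicing): /p/ is a voiceless stop immediately after the nasal /n/, so it voices to [b]. /beunpudiradagaga/ → beunbudiradagaga.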